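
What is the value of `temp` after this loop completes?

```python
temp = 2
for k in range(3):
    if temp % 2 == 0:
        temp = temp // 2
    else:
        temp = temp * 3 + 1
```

Collatz-style transformation from 2
`temp` takes the values: 2 → 1 → 4 → 2

Answer: 2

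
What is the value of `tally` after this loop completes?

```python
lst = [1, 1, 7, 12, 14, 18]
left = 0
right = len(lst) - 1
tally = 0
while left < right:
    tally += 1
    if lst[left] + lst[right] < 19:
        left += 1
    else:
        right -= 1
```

Steps to find pair summing to 19
`tally` takes the values: 0 → 1 → 2 → 3 → 4 → 5

Answer: 5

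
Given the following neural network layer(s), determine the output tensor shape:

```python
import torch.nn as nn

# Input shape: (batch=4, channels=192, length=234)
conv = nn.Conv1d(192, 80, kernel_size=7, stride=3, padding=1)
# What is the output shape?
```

Input: (4, 192, 234) -> Output: (4, 80, 77)

Answer: (4, 80, 77)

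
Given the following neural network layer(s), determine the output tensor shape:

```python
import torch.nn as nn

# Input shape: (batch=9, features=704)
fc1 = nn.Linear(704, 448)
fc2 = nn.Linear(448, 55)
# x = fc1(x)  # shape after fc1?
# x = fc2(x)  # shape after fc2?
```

Input: (9, 704) -> after fc1: (9, 448) -> Output: (9, 55)

Answer: (9, 55)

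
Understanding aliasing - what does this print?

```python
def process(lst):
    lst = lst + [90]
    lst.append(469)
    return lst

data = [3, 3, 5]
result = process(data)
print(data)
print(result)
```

Key concept: rebinding parameter vs mutation.
Step by step:
`data = [3, 3, 5]` → data = [3, 3, 5]
`result = process(data)` → result = [3, 3, 5, 90, 469]
`print(data)` → prints [3, 3, 5]
`print(result)` → prints [3, 3, 5, 90, 469]

Answer:
[3, 3, 5]
[3, 3, 5, 90, 469]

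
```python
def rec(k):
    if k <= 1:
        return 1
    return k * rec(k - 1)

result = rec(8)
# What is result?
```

rec(8) = 8 * 7 * 6 * 5 * 4 * 3 * 2 * 1 = 40320

Answer: 40320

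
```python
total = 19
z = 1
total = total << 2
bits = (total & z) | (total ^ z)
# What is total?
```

Trace:
`total = 19` → total = 19
`z = 1` → z = 1
`total = total << 2` → total = 76
`bits = (total & z) | (total ^ z)` → bits = 77
So total = 76

Answer: 76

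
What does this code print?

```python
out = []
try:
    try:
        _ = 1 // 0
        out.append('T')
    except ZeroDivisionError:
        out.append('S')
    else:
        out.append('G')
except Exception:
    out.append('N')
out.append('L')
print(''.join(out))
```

Execution trace: 'S' (inner except ZeroDivisionError) → 'L' (after the try/except). Output: SL

Answer: SL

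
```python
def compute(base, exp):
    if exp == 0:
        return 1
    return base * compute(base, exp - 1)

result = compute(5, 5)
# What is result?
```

compute(5, 5) = 5 * 5 * 5 * 5 * 5 = 3125

Answer: 3125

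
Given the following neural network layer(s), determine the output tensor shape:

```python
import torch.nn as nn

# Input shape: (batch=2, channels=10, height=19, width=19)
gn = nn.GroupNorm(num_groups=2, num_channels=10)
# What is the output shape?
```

Input: (2, 10, 19, 19) -> Output: (2, 10, 19, 19)

Answer: (2, 10, 19, 19)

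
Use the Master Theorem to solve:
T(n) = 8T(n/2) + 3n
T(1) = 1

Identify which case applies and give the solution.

a=8, b=2, f(n)=3n. log_2(8) = 3. Since c=1 < 3, Case 1 applies: T(n) = Θ(n^log_b(a)) = O(n^3).

Answer: O(n^3) - Case 1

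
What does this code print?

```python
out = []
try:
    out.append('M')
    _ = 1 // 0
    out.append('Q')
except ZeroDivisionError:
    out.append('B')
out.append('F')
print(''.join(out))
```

Execution trace: 'M' (try body) → 'B' (except ZeroDivisionError) → 'F' (after the try/except). Output: MBF

Answer: MBF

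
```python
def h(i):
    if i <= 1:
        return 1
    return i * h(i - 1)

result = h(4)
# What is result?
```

h(4) = 4 * 3 * 2 * 1 = 24

Answer: 24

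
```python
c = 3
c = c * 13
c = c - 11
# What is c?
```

Trace:
`c = 3` → c = 3
`c = c * 13` → c = 39
`c = c - 11` → c = 28
So c = 28

Answer: 28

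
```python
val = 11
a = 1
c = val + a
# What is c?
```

Trace:
`val = 11` → val = 11
`a = 1` → a = 1
`c = val + a` → c = 12
So c = 12

Answer: 12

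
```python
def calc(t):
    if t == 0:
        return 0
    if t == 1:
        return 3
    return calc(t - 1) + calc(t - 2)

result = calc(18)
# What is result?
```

Build up from base cases: calc(0)=0, calc(1)=3, calc(2)=3, calc(3)=6, calc(4)=9, calc(5)=15, calc(6)=24, ..., calc(18)=7752

Answer: 7752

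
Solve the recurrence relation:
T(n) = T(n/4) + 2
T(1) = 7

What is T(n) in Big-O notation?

Each step divides n by 4 and adds 2. After log_4(n) steps we reach T(1)=7. So T(n) = 2·log_4(n) + 7 = O(log n).

Answer: O(log n)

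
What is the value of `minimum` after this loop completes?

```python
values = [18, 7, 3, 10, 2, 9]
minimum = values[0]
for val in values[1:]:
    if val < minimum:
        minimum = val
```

Minimum of [18, 7, 3, 10, 2, 9]
`minimum` takes the values: 18 → 7 → 3 → 2

Answer: 2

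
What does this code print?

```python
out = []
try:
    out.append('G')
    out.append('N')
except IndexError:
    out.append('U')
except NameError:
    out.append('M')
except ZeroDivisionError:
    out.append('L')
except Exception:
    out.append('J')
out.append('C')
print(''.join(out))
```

Execution trace: 'G' (try body) → 'N' (try body, no exception) → 'C' (after the try/except). Output: GNC

Answer: GNC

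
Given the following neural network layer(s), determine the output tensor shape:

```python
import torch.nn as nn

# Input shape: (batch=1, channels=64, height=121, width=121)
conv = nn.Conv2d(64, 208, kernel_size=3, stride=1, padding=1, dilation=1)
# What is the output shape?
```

Input: (1, 64, 121, 121) -> Output: (1, 208, 121, 121)

Answer: (1, 208, 121, 121)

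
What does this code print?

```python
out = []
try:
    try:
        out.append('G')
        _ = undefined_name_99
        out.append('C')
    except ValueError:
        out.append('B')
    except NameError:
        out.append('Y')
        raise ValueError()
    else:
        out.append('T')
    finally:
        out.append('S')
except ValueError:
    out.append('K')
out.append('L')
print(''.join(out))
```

Execution trace: 'G' (inner try body) → 'Y' (inner except NameError) → 'S' (inner finally) → 'K' (outer except ValueError) → 'L' (after the try/except). Output: GYSKL

Answer: GYSKL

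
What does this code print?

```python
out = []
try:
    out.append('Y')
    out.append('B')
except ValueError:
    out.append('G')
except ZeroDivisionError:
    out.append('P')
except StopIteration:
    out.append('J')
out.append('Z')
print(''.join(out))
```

Execution trace: 'Y' (try body) → 'B' (try body, no exception) → 'Z' (after the try/except). Output: YBZ

Answer: YBZ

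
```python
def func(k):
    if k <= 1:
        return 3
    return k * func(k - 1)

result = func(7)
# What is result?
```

func(7) = 7 * 6 * 5 * 4 * 3 * 2 * 3 = 15120

Answer: 15120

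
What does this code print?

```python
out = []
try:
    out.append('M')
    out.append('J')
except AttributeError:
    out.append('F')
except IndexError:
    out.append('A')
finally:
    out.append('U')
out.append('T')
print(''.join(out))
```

Execution trace: 'M' (try body) → 'J' (try body, no exception) → 'U' (finally) → 'T' (after the try/except). Output: MJUT

Answer: MJUT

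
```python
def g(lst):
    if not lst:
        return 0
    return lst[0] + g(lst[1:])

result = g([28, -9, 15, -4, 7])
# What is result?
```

28 + (-9) + 15 + (-4) + 7 + 0 = 37

Answer: 37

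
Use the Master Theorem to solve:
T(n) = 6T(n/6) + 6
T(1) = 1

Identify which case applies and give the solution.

a=6, b=6, f(n)=6. log_6(6) = 1. Since c=0 < 1, Case 1 applies: T(n) = Θ(n^log_b(a)) = O(n).

Answer: O(n) - Case 1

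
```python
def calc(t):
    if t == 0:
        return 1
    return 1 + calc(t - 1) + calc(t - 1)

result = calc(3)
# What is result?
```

calc(t) = 1 + 2·calc(t-1), calc(0)=1. Closed form: (1+1)·2^3 - 1 = 15.

Answer: 15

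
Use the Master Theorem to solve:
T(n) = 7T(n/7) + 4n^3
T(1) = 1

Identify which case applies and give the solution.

a=7, b=7, f(n)=4n^3. log_7(7) = 1. Since c=3 > 1 and the regularity condition holds (7(n/7)^3 = (7/7^3)n^3 with 7/7^3 < 1), Case 3 applies: T(n) = Θ(f(n)) = O(n^3).

Answer: O(n^3) - Case 3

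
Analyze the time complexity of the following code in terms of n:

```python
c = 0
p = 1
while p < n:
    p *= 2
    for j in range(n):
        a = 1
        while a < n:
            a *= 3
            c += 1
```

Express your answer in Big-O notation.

Each loop level contributes: log n × n × log n. Multiplying the contributions gives O(n log² n).

Answer: O(n log² n)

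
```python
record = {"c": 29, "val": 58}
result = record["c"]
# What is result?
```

Trace:
`record = {"c": 29, "val": 58}` → record = {'c': 29, 'val': 58}
`result = record["c"]` → result = 29
So result = 29

Answer: 29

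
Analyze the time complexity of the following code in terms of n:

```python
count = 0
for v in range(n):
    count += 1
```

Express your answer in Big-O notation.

Each loop level contributes: n. Multiplying the contributions gives O(n).

Answer: O(n)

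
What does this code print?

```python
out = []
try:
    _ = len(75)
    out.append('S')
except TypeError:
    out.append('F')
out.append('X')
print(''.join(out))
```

Execution trace: 'F' (except TypeError) → 'X' (after the try/except). Output: FX

Answer: FX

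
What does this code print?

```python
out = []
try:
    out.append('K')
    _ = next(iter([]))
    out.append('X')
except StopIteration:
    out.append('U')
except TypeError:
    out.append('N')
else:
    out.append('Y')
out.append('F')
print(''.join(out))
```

Execution trace: 'K' (try body) → 'U' (except StopIteration) → 'F' (after the try/except). Output: KUF

Answer: KUF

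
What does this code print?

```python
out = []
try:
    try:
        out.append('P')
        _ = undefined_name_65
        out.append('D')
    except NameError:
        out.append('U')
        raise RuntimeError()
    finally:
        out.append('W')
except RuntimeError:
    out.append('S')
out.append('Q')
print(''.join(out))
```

Execution trace: 'P' (inner try body) → 'U' (inner except NameError) → 'W' (inner finally) → 'S' (outer except RuntimeError) → 'Q' (after the try/except). Output: PUWSQ

Answer: PUWSQ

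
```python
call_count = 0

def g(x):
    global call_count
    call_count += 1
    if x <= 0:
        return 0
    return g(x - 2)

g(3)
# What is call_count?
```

Linear recursion stepping by 2: 3 calls from x=3 down to ≤0.

Answer: 3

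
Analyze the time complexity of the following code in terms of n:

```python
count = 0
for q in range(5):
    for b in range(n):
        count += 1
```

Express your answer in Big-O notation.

Each loop level contributes: 1 × n. Multiplying the contributions gives O(n).

Answer: O(n)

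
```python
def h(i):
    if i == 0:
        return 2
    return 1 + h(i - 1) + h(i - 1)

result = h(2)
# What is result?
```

h(i) = 1 + 2·h(i-1), h(0)=2. Closed form: (2+1)·2^2 - 1 = 11.

Answer: 11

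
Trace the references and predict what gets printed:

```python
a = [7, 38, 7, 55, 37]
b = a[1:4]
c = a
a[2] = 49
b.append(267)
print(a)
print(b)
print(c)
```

Key concept: slice vs alias.
Step by step:
`a = [7, 38, 7, 55, 37]` → a = [7, 38, 7, 55, 37]
`b = a[1:4]` → b = [38, 7, 55]
`c = a` → c = [7, 38, 7, 55, 37] (same object as a)
`a[2] = 49` → a = [7, 38, 49, 55, 37] (same object as c); c = [7, 38, 49, 55, 37] (same object as a)
`b.append(267)` → b = [38, 7, 55, 267]
`print(a)` → prints [7, 38, 49, 55, 37]
`print(b)` → prints [38, 7, 55, 267]
`print(c)` → prints [7, 38, 49, 55, 37]

Answer:
[7, 38, 49, 55, 37]
[38, 7, 55, 267]
[7, 38, 49, 55, 37]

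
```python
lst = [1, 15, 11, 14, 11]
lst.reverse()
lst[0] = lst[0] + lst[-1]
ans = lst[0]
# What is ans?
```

Trace:
`lst = [1, 15, 11, 14, 11]` → lst = [1, 15, 11, 14, 11]
`lst.reverse()` → lst = [11, 14, 11, 15, 1]
`lst[0] = lst[0] + lst[-1]` → lst = [12, 14, 11, 15, 1]
`ans = lst[0]` → ans = 12
So ans = 12

Answer: 12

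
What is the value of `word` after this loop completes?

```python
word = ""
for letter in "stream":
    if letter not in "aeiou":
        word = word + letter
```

Remove vowels from 'stream'
`word` takes the values: "" → "s" → "st" → "str" → "strm"

Answer: "strm"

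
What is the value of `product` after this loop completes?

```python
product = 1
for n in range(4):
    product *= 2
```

2^4 = 16
`product` takes the values: 1 → 2 → 4 → 8 → 16

Answer: 16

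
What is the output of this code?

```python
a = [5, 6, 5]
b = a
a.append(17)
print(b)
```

Key concept: basic list aliasing.
Step by step:
`a = [5, 6, 5]` → a = [5, 6, 5]
`b = a` → b = [5, 6, 5] (same object as a)
`a.append(17)` → a = [5, 6, 5, 17] (same object as b); b = [5, 6, 5, 17] (same object as a)
`print(b)` → prints [5, 6, 5, 17]

Answer: [5, 6, 5, 17]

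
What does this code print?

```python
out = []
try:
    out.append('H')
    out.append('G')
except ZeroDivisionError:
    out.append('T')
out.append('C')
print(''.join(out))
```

Execution trace: 'H' (try body) → 'G' (try body, no exception) → 'C' (after the try/except). Output: HGC

Answer: HGC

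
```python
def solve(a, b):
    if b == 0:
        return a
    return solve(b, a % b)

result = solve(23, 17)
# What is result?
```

solve(23, 17) -> solve(17, 6) -> solve(6, 5) -> solve(5, 1) -> solve(1, 0) -> 1

Answer: 1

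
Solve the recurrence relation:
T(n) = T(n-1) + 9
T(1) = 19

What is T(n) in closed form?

Unrolling: T(n) = T(1) + 9·(n-1) = 19 + 9(n-1) = 9n + 10.

Answer: T(n) = 9n + 10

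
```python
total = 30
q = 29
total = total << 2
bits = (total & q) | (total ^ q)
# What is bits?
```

Trace:
`total = 30` → total = 30
`q = 29` → q = 29
`total = total << 2` → total = 120
`bits = (total & q) | (total ^ q)` → bits = 125
So bits = 125

Answer: 125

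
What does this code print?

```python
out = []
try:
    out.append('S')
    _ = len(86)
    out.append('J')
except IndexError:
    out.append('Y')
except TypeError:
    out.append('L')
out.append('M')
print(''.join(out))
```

Execution trace: 'S' (try body) → 'L' (except TypeError) → 'M' (after the try/except). Output: SLM

Answer: SLM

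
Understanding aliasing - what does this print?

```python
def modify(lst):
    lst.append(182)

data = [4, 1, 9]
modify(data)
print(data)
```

Key concept: function modifies passed list.
Step by step:
`data = [4, 1, 9]` → data = [4, 1, 9]
`modify(data)` → data = [4, 1, 9, 182]
`print(data)` → prints [4, 1, 9, 182]

Answer: [4, 1, 9, 182]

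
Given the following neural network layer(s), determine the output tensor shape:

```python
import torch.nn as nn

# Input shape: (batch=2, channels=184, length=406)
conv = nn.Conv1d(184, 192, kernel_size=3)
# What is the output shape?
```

Input: (2, 184, 406) -> Output: (2, 192, 404)

Answer: (2, 192, 404)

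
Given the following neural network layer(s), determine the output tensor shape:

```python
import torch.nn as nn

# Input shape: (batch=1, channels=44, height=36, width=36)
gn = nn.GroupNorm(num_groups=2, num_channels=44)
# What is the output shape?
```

Input: (1, 44, 36, 36) -> Output: (1, 44, 36, 36)

Answer: (1, 44, 36, 36)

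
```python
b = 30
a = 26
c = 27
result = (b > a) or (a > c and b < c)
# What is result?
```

Trace:
`b = 30` → b = 30
`a = 26` → a = 26
`c = 27` → c = 27
`result = (b > a) or (a > c and b < c)` → result = True
So result = True

Answer: True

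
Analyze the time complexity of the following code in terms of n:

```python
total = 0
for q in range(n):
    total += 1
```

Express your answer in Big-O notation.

Each loop level contributes: n. Multiplying the contributions gives O(n).

Answer: O(n)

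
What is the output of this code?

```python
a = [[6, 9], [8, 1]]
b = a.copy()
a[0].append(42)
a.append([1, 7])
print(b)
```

Key concept: shallow copy with nested lists.
Step by step:
`a = [[6, 9], [8, 1]]` → a = [[6, 9], [8, 1]]
`b = a.copy()` → b = [[6, 9], [8, 1]]
`a[0].append(42)` → a = [[6, 9, 42], [8, 1]]; b = [[6, 9, 42], [8, 1]]
`a.append([1, 7])` → a = [[6, 9, 42], [8, 1], [1, 7]]
`print(b)` → prints [[6, 9, 42], [8, 1]]

Answer: [[6, 9, 42], [8, 1]]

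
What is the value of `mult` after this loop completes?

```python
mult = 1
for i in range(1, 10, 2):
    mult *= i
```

Product of 1, 3, 5, ... up to 9
`mult` takes the values: 1 → 3 → 15 → 105 → 945

Answer: 945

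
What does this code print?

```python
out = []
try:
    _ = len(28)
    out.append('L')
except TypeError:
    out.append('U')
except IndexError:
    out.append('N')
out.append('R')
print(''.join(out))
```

Execution trace: 'U' (except TypeError) → 'R' (after the try/except). Output: UR

Answer: UR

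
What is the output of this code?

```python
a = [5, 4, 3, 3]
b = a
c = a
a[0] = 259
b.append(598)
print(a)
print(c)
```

Key concept: multiple aliases.
Step by step:
`a = [5, 4, 3, 3]` → a = [5, 4, 3, 3]
`b = a` → b = [5, 4, 3, 3] (same object as a)
`c = a` → c = [5, 4, 3, 3] (same object as a, b)
`a[0] = 259` → a = [259, 4, 3, 3] (same object as b, c); b = [259, 4, 3, 3] (same object as a, c); c = [259, 4, 3, 3] (same object as a, b)
`b.append(598)` → a = [259, 4, 3, 3, 598] (same object as b, c); b = [259, 4, 3, 3, 598] (same object as a, c); c = [259, 4, 3, 3, 598] (same object as a, b)
`print(a)` → prints [259, 4, 3, 3, 598]
`print(c)` → prints [259, 4, 3, 3, 598]

Answer:
[259, 4, 3, 3, 598]
[259, 4, 3, 3, 598]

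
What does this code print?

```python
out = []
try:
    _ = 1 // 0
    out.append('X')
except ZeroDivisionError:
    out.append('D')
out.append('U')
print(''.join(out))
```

Execution trace: 'D' (except ZeroDivisionError) → 'U' (after the try/except). Output: DU

Answer: DU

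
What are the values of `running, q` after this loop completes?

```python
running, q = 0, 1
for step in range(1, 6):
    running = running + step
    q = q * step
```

Sum and factorial of 1 to 5
`running, q` takes the values: (0, 1) → (1, 1) → (3, 1) → (3, 2) → (6, 2) → (6, 6) → (10, 6) → (10, 24) → (15, 24) → (15, 120)

Answer: 15, 120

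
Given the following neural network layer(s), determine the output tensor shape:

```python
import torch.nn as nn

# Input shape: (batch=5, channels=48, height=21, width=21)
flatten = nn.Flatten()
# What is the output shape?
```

Input: (5, 48, 21, 21) -> Output: (5, 21168)

Answer: (5, 21168)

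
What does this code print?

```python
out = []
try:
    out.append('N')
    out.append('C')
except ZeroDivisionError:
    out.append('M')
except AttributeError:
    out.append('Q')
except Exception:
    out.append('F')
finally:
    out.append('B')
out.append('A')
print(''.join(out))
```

Execution trace: 'N' (try body) → 'C' (try body, no exception) → 'B' (finally) → 'A' (after the try/except). Output: NCBA

Answer: NCBA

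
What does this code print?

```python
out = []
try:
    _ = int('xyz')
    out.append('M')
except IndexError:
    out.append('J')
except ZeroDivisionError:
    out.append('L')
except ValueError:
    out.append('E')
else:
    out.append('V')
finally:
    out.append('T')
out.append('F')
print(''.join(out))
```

Execution trace: 'E' (except ValueError) → 'T' (finally) → 'F' (after the try/except). Output: ETF

Answer: ETF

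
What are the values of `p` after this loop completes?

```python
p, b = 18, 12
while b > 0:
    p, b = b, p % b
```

GCD of 18 and 12
`p` takes the values: 18 → 12 → 6

Answer: 6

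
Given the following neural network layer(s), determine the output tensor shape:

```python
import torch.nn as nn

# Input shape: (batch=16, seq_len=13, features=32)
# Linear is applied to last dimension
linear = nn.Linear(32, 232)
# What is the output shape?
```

Input: (16, 13, 32) -> Output: (16, 13, 232)

Answer: (16, 13, 232)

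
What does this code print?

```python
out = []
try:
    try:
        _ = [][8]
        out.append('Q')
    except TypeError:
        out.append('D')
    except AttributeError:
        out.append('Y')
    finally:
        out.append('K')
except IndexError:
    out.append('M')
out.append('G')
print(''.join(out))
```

Execution trace: 'K' (finally) → 'M' (outer except IndexError) → 'G' (after the try/except). Output: KMG

Answer: KMG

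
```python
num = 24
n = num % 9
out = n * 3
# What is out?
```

Trace:
`num = 24` → num = 24
`n = num % 9` → n = 6
`out = n * 3` → out = 18
So out = 18

Answer: 18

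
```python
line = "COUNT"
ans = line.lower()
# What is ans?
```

Trace:
`line = "COUNT"` → line = 'COUNT'
`ans = line.lower()` → ans = 'count'
So ans = 'count'

Answer: 'count'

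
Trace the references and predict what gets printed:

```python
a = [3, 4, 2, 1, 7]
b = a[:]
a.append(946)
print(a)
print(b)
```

Key concept: slice [:] creates copy.
Step by step:
`a = [3, 4, 2, 1, 7]` → a = [3, 4, 2, 1, 7]
`b = a[:]` → b = [3, 4, 2, 1, 7]
`a.append(946)` → a = [3, 4, 2, 1, 7, 946]
`print(a)` → prints [3, 4, 2, 1, 7, 946]
`print(b)` → prints [3, 4, 2, 1, 7]

Answer:
[3, 4, 2, 1, 7, 946]
[3, 4, 2, 1, 7]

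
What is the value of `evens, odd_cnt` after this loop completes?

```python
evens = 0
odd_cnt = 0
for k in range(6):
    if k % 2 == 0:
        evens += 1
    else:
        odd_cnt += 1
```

Count evens and odds in range(6)
`evens, odd_cnt` takes the values: (0, 0) → (1, 0) → (1, 1) → (2, 1) → (2, 2) → (3, 2) → (3, 3)

Answer: 3, 3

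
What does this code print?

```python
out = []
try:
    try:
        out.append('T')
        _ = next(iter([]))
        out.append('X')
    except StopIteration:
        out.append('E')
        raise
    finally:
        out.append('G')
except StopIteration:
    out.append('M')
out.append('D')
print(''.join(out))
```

Execution trace: 'T' (inner try body) → 'E' (inner except StopIteration) → 'G' (inner finally) → 'M' (outer except StopIteration) → 'D' (after the try/except). Output: TEGMD

Answer: TEGMD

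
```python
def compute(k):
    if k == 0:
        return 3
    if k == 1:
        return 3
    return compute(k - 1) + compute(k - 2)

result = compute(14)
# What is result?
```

Build up from base cases: compute(0)=3, compute(1)=3, compute(2)=6, compute(3)=9, compute(4)=15, compute(5)=24, compute(6)=39, ..., compute(14)=1830

Answer: 1830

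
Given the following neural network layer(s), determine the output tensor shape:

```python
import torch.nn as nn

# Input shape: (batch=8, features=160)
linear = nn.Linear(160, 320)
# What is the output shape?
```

Input: (8, 160) -> Output: (8, 320)

Answer: (8, 320)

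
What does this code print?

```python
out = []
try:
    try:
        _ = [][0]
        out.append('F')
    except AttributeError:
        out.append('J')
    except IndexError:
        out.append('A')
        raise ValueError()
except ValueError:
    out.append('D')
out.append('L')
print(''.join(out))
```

Execution trace: 'A' (inner except IndexError) → 'D' (outer except ValueError) → 'L' (after the try/except). Output: ADL

Answer: ADL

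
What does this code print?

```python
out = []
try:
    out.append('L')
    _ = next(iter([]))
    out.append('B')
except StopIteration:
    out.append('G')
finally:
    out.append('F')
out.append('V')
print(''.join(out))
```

Execution trace: 'L' (try body) → 'G' (except StopIteration) → 'F' (finally) → 'V' (after the try/except). Output: LGFV

Answer: LGFV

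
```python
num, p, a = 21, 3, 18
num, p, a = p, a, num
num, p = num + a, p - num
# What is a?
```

Trace:
`num, p, a = 21, 3, 18` → num = 21; p = 3; a = 18
`num, p, a = p, a, num` → num = 3; p = 18; a = 21
`num, p = num + a, p - num` → num = 24; p = 15
So a = 21

Answer: 21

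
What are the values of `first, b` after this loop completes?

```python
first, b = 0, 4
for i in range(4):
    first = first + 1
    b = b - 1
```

first goes 0→4, b goes 4→0
`first, b` takes the values: (0, 4) → (1, 4) → (1, 3) → (2, 3) → (2, 2) → (3, 2) → (3, 1) → (4, 1) → (4, 0)

Answer: 4, 0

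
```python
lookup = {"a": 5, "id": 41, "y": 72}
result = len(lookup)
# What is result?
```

Trace:
`lookup = {"a": 5, "id": 41, "y": 72}` → lookup = {'a': 5, 'id': 41, 'y': 72}
`result = len(lookup)` → result = 3
So result = 3

Answer: 3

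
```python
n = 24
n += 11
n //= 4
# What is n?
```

Trace:
`n = 24` → n = 24
`n += 11` → n = 35
`n //= 4` → n = 8
So n = 8

Answer: 8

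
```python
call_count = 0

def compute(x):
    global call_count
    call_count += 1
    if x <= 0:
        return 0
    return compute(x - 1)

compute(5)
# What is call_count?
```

Linear recursion stepping by 1: 6 calls from x=5 down to ≤0.

Answer: 6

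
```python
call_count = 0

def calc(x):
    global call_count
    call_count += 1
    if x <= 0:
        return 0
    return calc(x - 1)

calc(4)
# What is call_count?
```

Linear recursion stepping by 1: 5 calls from x=4 down to ≤0.

Answer: 5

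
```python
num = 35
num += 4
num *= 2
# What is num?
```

Trace:
`num = 35` → num = 35
`num += 4` → num = 39
`num *= 2` → num = 78
So num = 78

Answer: 78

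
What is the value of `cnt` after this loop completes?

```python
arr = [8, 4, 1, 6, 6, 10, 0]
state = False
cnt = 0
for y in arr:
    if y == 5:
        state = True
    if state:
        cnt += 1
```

Count elements after first 5 in [8, 4, 1, 6, 6, 10, 0]
`cnt` takes the values: 0

Answer: 0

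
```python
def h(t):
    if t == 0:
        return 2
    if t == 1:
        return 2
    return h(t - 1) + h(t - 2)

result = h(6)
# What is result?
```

Build up from base cases: h(0)=2, h(1)=2, h(2)=4, h(3)=6, h(4)=10, h(5)=16, h(6)=26

Answer: 26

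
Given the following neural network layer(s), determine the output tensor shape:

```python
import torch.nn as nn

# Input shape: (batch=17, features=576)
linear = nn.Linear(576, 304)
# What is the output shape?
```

Input: (17, 576) -> Output: (17, 304)

Answer: (17, 304)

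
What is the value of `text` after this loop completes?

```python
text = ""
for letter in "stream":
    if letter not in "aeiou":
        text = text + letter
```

Remove vowels from 'stream'
`text` takes the values: "" → "s" → "st" → "str" → "strm"

Answer: "strm"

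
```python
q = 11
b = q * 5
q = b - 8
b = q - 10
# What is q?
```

Trace:
`q = 11` → q = 11
`b = q * 5` → b = 55
`q = b - 8` → q = 47
`b = q - 10` → b = 37
So q = 47

Answer: 47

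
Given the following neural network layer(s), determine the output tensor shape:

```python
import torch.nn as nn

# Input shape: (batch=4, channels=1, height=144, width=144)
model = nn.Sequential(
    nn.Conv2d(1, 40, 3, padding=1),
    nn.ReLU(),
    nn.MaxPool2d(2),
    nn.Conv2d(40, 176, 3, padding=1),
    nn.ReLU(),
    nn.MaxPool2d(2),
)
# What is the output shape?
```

Input: (4, 1, 144, 144) -> after first Conv2d: (4, 40, 144, 144) -> after first MaxPool2d: (4, 40, 72, 72) -> after second Conv2d: (4, 176, 72, 72) -> Output: (4, 176, 36, 36)

Answer: (4, 176, 36, 36)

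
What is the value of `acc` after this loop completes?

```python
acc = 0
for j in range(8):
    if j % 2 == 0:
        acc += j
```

Sum of even numbers 0 to 7
`acc` takes the values: 0 → 2 → 6 → 12

Answer: 12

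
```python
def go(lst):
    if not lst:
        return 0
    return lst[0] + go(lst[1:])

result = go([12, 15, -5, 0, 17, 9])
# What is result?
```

12 + 15 + (-5) + 0 + 17 + 9 + 0 = 48

Answer: 48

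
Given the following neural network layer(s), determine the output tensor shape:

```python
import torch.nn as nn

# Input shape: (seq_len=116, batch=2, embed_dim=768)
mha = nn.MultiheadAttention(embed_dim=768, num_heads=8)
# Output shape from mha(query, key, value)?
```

Input: (116, 2, 768) -> Output: (116, 2, 768)

Answer: (116, 2, 768)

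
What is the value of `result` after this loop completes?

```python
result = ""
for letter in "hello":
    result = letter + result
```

Reverse 'hello'
`result` takes the values: "" → "h" → "eh" → "leh" → "lleh" → "olleh"

Answer: "olleh"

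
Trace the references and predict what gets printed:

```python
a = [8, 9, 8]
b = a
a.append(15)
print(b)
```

Key concept: basic list aliasing.
Step by step:
`a = [8, 9, 8]` → a = [8, 9, 8]
`b = a` → b = [8, 9, 8] (same object as a)
`a.append(15)` → a = [8, 9, 8, 15] (same object as b); b = [8, 9, 8, 15] (same object as a)
`print(b)` → prints [8, 9, 8, 15]

Answer: [8, 9, 8, 15]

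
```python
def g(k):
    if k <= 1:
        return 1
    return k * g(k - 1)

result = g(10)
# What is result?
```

g(10) = 10 * 9 * 8 * 7 * 6 * 5 * 4 * 3 * 2 * 1 = 3628800

Answer: 3628800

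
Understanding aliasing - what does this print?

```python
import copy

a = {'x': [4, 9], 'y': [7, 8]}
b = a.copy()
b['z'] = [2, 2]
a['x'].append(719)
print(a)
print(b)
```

Key concept: shallow copy of dict with mutable values.
Step by step:
`a = {'x': [4, 9], 'y': [7, 8]}` → a = {'x': [4, 9], 'y': [7, 8]}
`b = a.copy()` → b = {'x': [4, 9], 'y': [7, 8]}
`b['z'] = [2, 2]` → b = {'x': [4, 9], 'y': [7, 8], 'z': [2, 2]}
`a['x'].append(719)` → a = {'x': [4, 9, 719], 'y': [7, 8]}; b = {'x': [4, 9, 719], 'y': [7, 8], 'z': [2, 2]}
`print(a)` → prints {'x': [4, 9, 719], 'y': [7, 8]}
`print(b)` → prints {'x': [4, 9, 719], 'y': [7, 8], 'z': [2, 2]}

Answer:
{'x': [4, 9, 719], 'y': [7, 8]}
{'x': [4, 9, 719], 'y': [7, 8], 'z': [2, 2]}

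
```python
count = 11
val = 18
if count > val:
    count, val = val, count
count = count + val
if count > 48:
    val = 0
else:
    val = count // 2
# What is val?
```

Trace:
`count = 11` → count = 11
`val = 18` → val = 18
`if count > val: ...` → count > val is False → no variable changes
`count = count + val` → count = 29
`if count > 48: ...` → count > 48 is False, take else branch → val = 14
So val = 14

Answer: 14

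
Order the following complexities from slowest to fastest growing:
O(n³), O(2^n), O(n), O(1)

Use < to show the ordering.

Ordered by growth rate: O(1) < O(n) < O(n³) < O(2^n)

Answer: O(1) < O(n) < O(n³) < O(2^n)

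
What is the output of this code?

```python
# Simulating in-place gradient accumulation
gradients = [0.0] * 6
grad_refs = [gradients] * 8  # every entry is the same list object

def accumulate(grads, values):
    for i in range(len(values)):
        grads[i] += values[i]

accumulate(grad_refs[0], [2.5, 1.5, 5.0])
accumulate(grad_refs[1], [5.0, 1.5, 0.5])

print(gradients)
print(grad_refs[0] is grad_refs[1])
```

Key concept: gradient accumulation aliasing.
Step by step:
`gradients = [0.0] * 6` → gradients = [0.0, 0.0, 0.0, 0.0, 0.0, 0.0]
`grad_refs = [gradients] * 8` → grad_refs = [[0.0, 0.0, 0.0, 0.0, 0.0, 0.0], [0.0, 0.0, 0.0, 0.0, 0.0, 0.0], [0.0, 0.0, 0.0, 0.0, 0.0, 0.0], [0.0, 0.0, 0.0, 0.0, 0.0, 0.0], [0.0, 0.0, 0.0, 0.0, 0.0, 0.0], [0.0, 0.0, 0.0, 0.0, 0.0, 0.0], [0.0, 0.0, 0.0, 0.0, 0.0, 0.0], [0.0, 0.0, 0.0, 0.0, 0.0, 0.0]]
`accumulate(grad_refs[0], [2.5, 1.5, 5.0])` → gradients = [2.5, 1.5, 5.0, 0.0, 0.0, 0.0]; grad_refs = [[2.5, 1.5, 5.0, 0.0, 0.0, 0.0], [2.5, 1.5, 5.0, 0.0, 0.0, 0.0], [2.5, 1.5, 5.0, 0.0, 0.0, 0.0], [2.5, 1.5, 5.0, 0.0, 0.0, 0.0], [2.5, 1.5, 5.0, 0.0, 0.0, 0.0], [2.5, 1.5, 5.0, 0.0, 0.0, 0.0], [2.5, 1.5, 5.0, 0.0, 0.0, 0.0], [2.5, 1.5, 5.0, 0.0, 0.0, 0.0]]
`accumulate(grad_refs[1], [5.0, 1.5, 0.5])` → gradients = [7.5, 3.0, 5.5, 0.0, 0.0, 0.0]; grad_refs = [[7.5, 3.0, 5.5, 0.0, 0.0, 0.0], [7.5, 3.0, 5.5, 0.0, 0.0, 0.0], [7.5, 3.0, 5.5, 0.0, 0.0, 0.0], [7.5, 3.0, 5.5, 0.0, 0.0, 0.0], [7.5, 3.0, 5.5, 0.0, 0.0, 0.0], [7.5, 3.0, 5.5, 0.0, 0.0, 0.0], [7.5, 3.0, 5.5, 0.0, 0.0, 0.0], [7.5, 3.0, 5.5, 0.0, 0.0, 0.0]]
`print(gradients)` → prints [7.5, 3.0, 5.5, 0.0, 0.0, 0.0]
`print(grad_refs[0] is grad_refs[1])` → prints True

Answer:
[7.5, 3.0, 5.5, 0.0, 0.0, 0.0]
True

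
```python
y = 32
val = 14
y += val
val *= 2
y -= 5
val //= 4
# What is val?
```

Trace:
`y = 32` → y = 32
`val = 14` → val = 14
`y += val` → y = 46
`val *= 2` → val = 28
`y -= 5` → y = 41
`val //= 4` → val = 7
So val = 7

Answer: 7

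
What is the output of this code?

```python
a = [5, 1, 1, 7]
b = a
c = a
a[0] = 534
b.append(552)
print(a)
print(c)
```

Key concept: multiple aliases.
Step by step:
`a = [5, 1, 1, 7]` → a = [5, 1, 1, 7]
`b = a` → b = [5, 1, 1, 7] (same object as a)
`c = a` → c = [5, 1, 1, 7] (same object as a, b)
`a[0] = 534` → a = [534, 1, 1, 7] (same object as b, c); b = [534, 1, 1, 7] (same object as a, c); c = [534, 1, 1, 7] (same object as a, b)
`b.append(552)` → a = [534, 1, 1, 7, 552] (same object as b, c); b = [534, 1, 1, 7, 552] (same object as a, c); c = [534, 1, 1, 7, 552] (same object as a, b)
`print(a)` → prints [534, 1, 1, 7, 552]
`print(c)` → prints [534, 1, 1, 7, 552]

Answer:
[534, 1, 1, 7, 552]
[534, 1, 1, 7, 552]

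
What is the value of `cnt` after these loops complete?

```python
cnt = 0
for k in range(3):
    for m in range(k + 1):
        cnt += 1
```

Triangle: 1 + 2 + ... + 3
`cnt` takes the values: 0 → 1 → 2 → 3 → 4 → 5 → 6

Answer: 6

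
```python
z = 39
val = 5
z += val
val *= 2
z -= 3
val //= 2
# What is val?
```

Trace:
`z = 39` → z = 39
`val = 5` → val = 5
`z += val` → z = 44
`val *= 2` → val = 10
`z -= 3` → z = 41
`val //= 2` → val = 5
So val = 5

Answer: 5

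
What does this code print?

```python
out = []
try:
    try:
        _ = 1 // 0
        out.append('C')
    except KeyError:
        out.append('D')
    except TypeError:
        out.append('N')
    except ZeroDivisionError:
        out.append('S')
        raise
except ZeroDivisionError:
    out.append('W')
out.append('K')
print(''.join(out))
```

Execution trace: 'S' (inner except ZeroDivisionError) → 'W' (outer except ZeroDivisionError) → 'K' (after the try/except). Output: SWK

Answer: SWK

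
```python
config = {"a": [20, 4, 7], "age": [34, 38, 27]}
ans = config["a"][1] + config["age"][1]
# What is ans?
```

Trace:
`config = {"a": [20, 4, 7], "age": [34, 38, 27]}` → config = {'a': [20, 4, 7], 'age': [34, 38, 27]}
`ans = config["a"][1] + config["age"][1]` → ans = 42
So ans = 42

Answer: 42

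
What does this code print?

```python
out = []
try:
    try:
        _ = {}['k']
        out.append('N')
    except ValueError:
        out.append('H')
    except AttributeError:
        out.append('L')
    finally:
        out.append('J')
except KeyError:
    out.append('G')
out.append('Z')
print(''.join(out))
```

Execution trace: 'J' (finally) → 'G' (outer except KeyError) → 'Z' (after the try/except). Output: JGZ

Answer: JGZ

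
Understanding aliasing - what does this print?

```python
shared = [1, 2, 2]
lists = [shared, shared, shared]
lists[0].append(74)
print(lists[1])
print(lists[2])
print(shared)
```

Key concept: list of same reference.
Step by step:
`shared = [1, 2, 2]` → shared = [1, 2, 2]
`lists = [shared, shared, shared]` → lists = [[1, 2, 2], [1, 2, 2], [1, 2, 2]]
`lists[0].append(74)` → shared = [1, 2, 2, 74]; lists = [[1, 2, 2, 74], [1, 2, 2, 74], [1, 2, 2, 74]]
`print(lists[1])` → prints [1, 2, 2, 74]
`print(lists[2])` → prints [1, 2, 2, 74]
`print(shared)` → prints [1, 2, 2, 74]

Answer:
[1, 2, 2, 74]
[1, 2, 2, 74]
[1, 2, 2, 74]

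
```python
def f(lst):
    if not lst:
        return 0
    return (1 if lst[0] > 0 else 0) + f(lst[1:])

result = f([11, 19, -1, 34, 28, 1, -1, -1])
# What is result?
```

Count of positive elements in [11, 19, -1, 34, 28, 1, -1, -1] = 5

Answer: 5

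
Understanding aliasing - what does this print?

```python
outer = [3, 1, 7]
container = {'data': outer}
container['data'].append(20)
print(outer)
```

Key concept: dict holds reference to list.
Step by step:
`outer = [3, 1, 7]` → outer = [3, 1, 7]
`container = {'data': outer}` → container = {'data': [3, 1, 7]}
`container['data'].append(20)` → outer = [3, 1, 7, 20]; container = {'data': [3, 1, 7, 20]}
`print(outer)` → prints [3, 1, 7, 20]

Answer: [3, 1, 7, 20]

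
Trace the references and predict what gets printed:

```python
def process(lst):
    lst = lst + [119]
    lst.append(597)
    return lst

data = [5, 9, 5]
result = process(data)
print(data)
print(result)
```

Key concept: rebinding parameter vs mutation.
Step by step:
`data = [5, 9, 5]` → data = [5, 9, 5]
`result = process(data)` → result = [5, 9, 5, 119, 597]
`print(data)` → prints [5, 9, 5]
`print(result)` → prints [5, 9, 5, 119, 597]

Answer:
[5, 9, 5]
[5, 9, 5, 119, 597]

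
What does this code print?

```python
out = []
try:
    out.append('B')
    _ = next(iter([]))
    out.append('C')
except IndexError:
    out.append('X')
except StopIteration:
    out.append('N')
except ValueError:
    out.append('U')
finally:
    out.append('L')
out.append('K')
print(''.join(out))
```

Execution trace: 'B' (try body) → 'N' (except StopIteration) → 'L' (finally) → 'K' (after the try/except). Output: BNLK

Answer: BNLK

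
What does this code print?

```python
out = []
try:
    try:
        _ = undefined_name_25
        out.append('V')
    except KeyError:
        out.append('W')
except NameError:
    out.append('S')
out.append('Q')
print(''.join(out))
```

Execution trace: 'S' (outer except NameError) → 'Q' (after the try/except). Output: SQ

Answer: SQ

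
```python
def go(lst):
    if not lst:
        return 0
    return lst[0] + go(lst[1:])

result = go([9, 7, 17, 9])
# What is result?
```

9 + 7 + 17 + 9 + 0 = 42

Answer: 42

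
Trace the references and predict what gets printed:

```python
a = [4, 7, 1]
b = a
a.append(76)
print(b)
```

Key concept: basic list aliasing.
Step by step:
`a = [4, 7, 1]` → a = [4, 7, 1]
`b = a` → b = [4, 7, 1] (same object as a)
`a.append(76)` → a = [4, 7, 1, 76] (same object as b); b = [4, 7, 1, 76] (same object as a)
`print(b)` → prints [4, 7, 1, 76]

Answer: [4, 7, 1, 76]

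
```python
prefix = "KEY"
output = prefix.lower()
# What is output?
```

Trace:
`prefix = "KEY"` → prefix = 'KEY'
`output = prefix.lower()` → output = 'key'
So output = 'key'

Answer: 'key'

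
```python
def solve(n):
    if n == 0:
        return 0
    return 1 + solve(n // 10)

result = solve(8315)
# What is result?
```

Count of digits of 8315: 4

Answer: 4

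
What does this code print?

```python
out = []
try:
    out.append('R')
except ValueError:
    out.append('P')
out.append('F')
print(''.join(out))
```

Execution trace: 'R' (try body, no exception) → 'F' (after the try/except). Output: RF

Answer: RF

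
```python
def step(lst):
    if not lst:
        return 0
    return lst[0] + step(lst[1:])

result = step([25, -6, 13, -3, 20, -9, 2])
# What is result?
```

25 + (-6) + 13 + (-3) + 20 + (-9) + 2 + 0 = 42

Answer: 42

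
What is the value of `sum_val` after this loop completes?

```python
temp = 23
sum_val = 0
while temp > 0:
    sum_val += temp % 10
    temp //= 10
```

Sum digits of 23
`sum_val` takes the values: 0 → 3 → 5

Answer: 5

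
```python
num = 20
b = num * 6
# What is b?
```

Trace:
`num = 20` → num = 20
`b = num * 6` → b = 120
So b = 120

Answer: 120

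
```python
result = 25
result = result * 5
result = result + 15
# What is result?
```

Trace:
`result = 25` → result = 25
`result = result * 5` → result = 125
`result = result + 15` → result = 140
So result = 140

Answer: 140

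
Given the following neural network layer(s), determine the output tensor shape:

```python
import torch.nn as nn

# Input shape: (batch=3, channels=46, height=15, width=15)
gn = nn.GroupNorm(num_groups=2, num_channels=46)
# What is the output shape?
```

Input: (3, 46, 15, 15) -> Output: (3, 46, 15, 15)

Answer: (3, 46, 15, 15)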